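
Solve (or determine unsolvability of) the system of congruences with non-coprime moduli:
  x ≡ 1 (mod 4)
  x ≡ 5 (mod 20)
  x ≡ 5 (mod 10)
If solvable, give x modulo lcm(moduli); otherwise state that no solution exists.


Moduli 4, 20, 10 are not pairwise coprime, so CRT works modulo lcm(m_i) when all pairwise compatibility conditions hold.
Pairwise compatibility: gcd(m_i, m_j) must divide a_i - a_j for every pair.
Merge one congruence at a time:
  Start: x ≡ 1 (mod 4).
  Combine with x ≡ 5 (mod 20): gcd(4, 20) = 4; 5 - 1 = 4, which IS divisible by 4, so compatible.
    Write x = 1 + 4·t and substitute into x ≡ 5 (mod 20): 4·t ≡ 5 − 1 = 4 (mod 20).
    Divide the congruence (and modulus) by g = 4: 1·t ≡ 1 (mod 5).
    So t ≡ 1 (mod 5).
    Then x = 1 + 4·1 = 5, valid modulo lcm(4, 20) = 20: x ≡ 5 (mod 20).
  Combine with x ≡ 5 (mod 10): gcd(20, 10) = 10; 5 - 5 = 0, which IS divisible by 10, so compatible.
    Write x = 5 + 20·t and substitute into x ≡ 5 (mod 10): 20·t ≡ 5 − 5 = 0 (mod 10).
    Divide the congruence (and modulus) by g = 10: 2·t ≡ 0 (mod 1).
    Modulo 1 every t works; take t = 0.
    Then x = 5 + 20·0 = 5, valid modulo lcm(20, 10) = 20: x ≡ 5 (mod 20).
Verify: 5 mod 4 = 1, 5 mod 20 = 5, 5 mod 10 = 5.

x ≡ 5 (mod 20).


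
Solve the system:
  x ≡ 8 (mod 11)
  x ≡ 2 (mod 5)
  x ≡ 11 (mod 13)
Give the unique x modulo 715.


Moduli 11, 5, 13 are pairwise coprime; by CRT there is a unique solution modulo M = 11 · 5 · 13 = 715.
Solve pairwise, accumulating the modulus:
  Start with x ≡ 8 (mod 11).
  Combine with x ≡ 2 (mod 5): since gcd(11, 5) = 1, we get a unique residue mod 55.
    Write x = 8 + 11·t and substitute into x ≡ 2 (mod 5): 11·t ≡ 2 − 8 = -6 (mod 5).
    Reduce coefficients mod 5: 1·t ≡ 4 (mod 5).
    So t ≡ 4 (mod 5).
    Then x = 8 + 11·4 = 52, valid modulo lcm(11, 5) = 55: x ≡ 52 (mod 55).
  Combine with x ≡ 11 (mod 13): since gcd(55, 13) = 1, we get a unique residue mod 715.
    Write x = 52 + 55·t and substitute into x ≡ 11 (mod 13): 55·t ≡ 11 − 52 = -41 (mod 13).
    Reduce coefficients mod 13: 3·t ≡ 11 (mod 13).
    The inverse of 3 mod 13 is 9 (since 3·9 = 27 = 2·13 + 1), so t ≡ 9·11 = 99 ≡ 8 (mod 13).
    Then x = 52 + 55·8 = 492, valid modulo lcm(55, 13) = 715: x ≡ 492 (mod 715).
Verify: 492 mod 11 = 8 ✓, 492 mod 5 = 2 ✓, 492 mod 13 = 11 ✓.

x ≡ 492 (mod 715).


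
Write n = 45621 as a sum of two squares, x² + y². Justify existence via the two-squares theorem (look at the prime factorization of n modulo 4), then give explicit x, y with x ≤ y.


Step 1: Factor n = 45621 = 3^2 · 37 · 137.
Step 2: Check the mod-4 condition on each prime factor: 3 ≡ 3 (mod 4), exponent 2 (must be even); 37 ≡ 1 (mod 4), exponent 1; 137 ≡ 1 (mod 4), exponent 1.
All primes ≡ 3 (mod 4) appear to even exponent (or don't appear), so by the two-squares theorem n IS expressible as a sum of two squares.
Step 3: Build a representation. Group n = k² · m with k = 3 and m = 37 · 137 = 5069 (a product of primes ≡ 1 (mod 4)); a representation of m scales to one of n via (k·x)² + (k·y)² = k²(x² + y²). Each prime p ≡ 1 (mod 4) is itself a sum of two squares; find a² by testing p − a² for a perfect square:
  37: 37 − 1² = 36 = 6² ⇒ 37 = 1² + 6².
  137: 137 − 1² = 136, 137 − 2² = 133, 137 − 3² = 128, 137 − 4² = 121 = 11² ⇒ 137 = 4² + 11².
  Combine using the Brahmagupta–Fibonacci identity (a² + b²)(c² + d²) = (ac − bd)² + (ad + bc)² = (ac + bd)² + (ad − bc)²:
  37 · 137 = 5069: from (1² + 6²)(4² + 11²), take (1·4 − 6·11, 1·11 + 6·4) = (4 − 66, 11 + 24) = (-62, 35); dropping signs (only squares matter) gives (62, 35); check 62² + 35² = 3844 + 1225 = 5069 ✓.
  Scale by k = 3: (3·62, 3·35) = (186, 105).
Step 4: Order so x ≤ y and verify: 105² + 186² = 11025 + 34596 = 45621 = n. ✓

n = 45621 = 105² + 186² (one valid representation with x ≤ y).


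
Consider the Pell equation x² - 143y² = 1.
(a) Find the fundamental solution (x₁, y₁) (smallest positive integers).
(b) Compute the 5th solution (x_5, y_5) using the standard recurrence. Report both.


Step 1: Find the fundamental solution (x₁, y₁) of x² - 143y² = 1.
  Expand √143 as a continued fraction. a₀ = ⌊√143⌋ = 11; iterate m_{k+1} = d_k·a_k − m_k, d_{k+1} = (143 − m_{k+1}²)/d_k, a_{k+1} = ⌊(a₀ + m_{k+1})/d_{k+1}⌋ (starting m₀ = 0, d₀ = 1), with convergents p_k = a_k·p_{k-1} + p_{k-2}, q_k = a_k·q_{k-1} + q_{k-2} (p₋₁ = 1, q₋₁ = 0):
  k = 0: a₀ = 11; p₀/q₀ = 11/1; p₀² − 143·q₀² = 121 − 143 = -22.
  k = 1: m = 11, d = 22, a = ⌊(11 + 11)/22⌋ = 1; p/q = (1·11 + 1)/(1·1 + 0) = 12/1; p² − 143·q² = 144 − 143 = 1.
  The first convergent with p² − 143·q² = 1 gives the fundamental solution (x₁, y₁) = (12, 1).
Step 2: Apply the recurrence (x_{n+1}, y_{n+1}) = (x₁x_n + 143y₁y_n, x₁y_n + y₁x_n) repeatedly.
  From (x_1, y_1) = (12, 1): x_2 = 12·12 + 143·1·1 = 287; y_2 = 12·1 + 1·12 = 24.
  From (x_2, y_2) = (287, 24): x_3 = 12·287 + 143·1·24 = 6876; y_3 = 12·24 + 1·287 = 575.
  From (x_3, y_3) = (6876, 575): x_4 = 12·6876 + 143·1·575 = 164737; y_4 = 12·575 + 1·6876 = 13776.
  From (x_4, y_4) = (164737, 13776): x_5 = 12·164737 + 143·1·13776 = 3946812; y_5 = 12·13776 + 1·164737 = 330049.
Step 3: Verify x_5² - 143·y_5² = 15577324963344 - 15577324963343 = 1 (should be 1). ✓

(x_1, y_1) = (12, 1); (x_5, y_5) = (3946812, 330049).


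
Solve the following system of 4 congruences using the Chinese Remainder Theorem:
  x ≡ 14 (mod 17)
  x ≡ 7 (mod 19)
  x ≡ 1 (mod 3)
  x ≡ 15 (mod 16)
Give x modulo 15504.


Product of moduli M = 17 · 19 · 3 · 16 = 15504.
Merge one congruence at a time:
  Start: x ≡ 14 (mod 17).
  Combine with x ≡ 7 (mod 19); new modulus lcm = 323.
    Write x = 14 + 17·t and substitute into x ≡ 7 (mod 19): 17·t ≡ 7 − 14 = -7 (mod 19).
    Reduce coefficients mod 19: 17·t ≡ 12 (mod 19).
    The inverse of 17 mod 19 is 9 (since 17·9 = 153 = 8·19 + 1), so t ≡ 9·12 = 108 ≡ 13 (mod 19).
    Then x = 14 + 17·13 = 235, valid modulo lcm(17, 19) = 323: x ≡ 235 (mod 323).
  Combine with x ≡ 1 (mod 3); new modulus lcm = 969.
    Write x = 235 + 323·t and substitute into x ≡ 1 (mod 3): 323·t ≡ 1 − 235 = -234 (mod 3).
    Reduce coefficients mod 3: 2·t ≡ 0 (mod 3).
    The inverse of 2 mod 3 is 2 (since 2·2 = 4 = 1·3 + 1), so t ≡ 2·0 = 0 ≡ 0 (mod 3).
    Then x = 235 + 323·0 = 235, valid modulo lcm(323, 3) = 969: x ≡ 235 (mod 969).
  Combine with x ≡ 15 (mod 16); new modulus lcm = 15504.
    Write x = 235 + 969·t and substitute into x ≡ 15 (mod 16): 969·t ≡ 15 − 235 = -220 (mod 16).
    Reduce coefficients mod 16: 9·t ≡ 4 (mod 16).
    The inverse of 9 mod 16 is 9 (since 9·9 = 81 = 5·16 + 1), so t ≡ 9·4 = 36 ≡ 4 (mod 16).
    Then x = 235 + 969·4 = 4111, valid modulo lcm(969, 16) = 15504: x ≡ 4111 (mod 15504).
Verify against each original: 4111 mod 17 = 14, 4111 mod 19 = 7, 4111 mod 3 = 1, 4111 mod 16 = 15.

x ≡ 4111 (mod 15504).


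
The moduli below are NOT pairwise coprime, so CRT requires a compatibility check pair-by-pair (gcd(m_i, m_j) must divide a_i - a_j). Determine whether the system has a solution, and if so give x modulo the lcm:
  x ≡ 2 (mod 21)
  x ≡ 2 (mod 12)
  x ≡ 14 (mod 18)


Moduli 21, 12, 18 are not pairwise coprime, so CRT works modulo lcm(m_i) when all pairwise compatibility conditions hold.
Pairwise compatibility: gcd(m_i, m_j) must divide a_i - a_j for every pair.
Merge one congruence at a time:
  Start: x ≡ 2 (mod 21).
  Combine with x ≡ 2 (mod 12): gcd(21, 12) = 3; 2 - 2 = 0, which IS divisible by 3, so compatible.
    Write x = 2 + 21·t and substitute into x ≡ 2 (mod 12): 21·t ≡ 2 − 2 = 0 (mod 12).
    Divide the congruence (and modulus) by g = 3: 7·t ≡ 0 (mod 4).
    Reduce coefficients mod 4: 3·t ≡ 0 (mod 4).
    The inverse of 3 mod 4 is 3 (since 3·3 = 9 = 2·4 + 1), so t ≡ 3·0 = 0 ≡ 0 (mod 4).
    Then x = 2 + 21·0 = 2, valid modulo lcm(21, 12) = 84: x ≡ 2 (mod 84).
  Combine with x ≡ 14 (mod 18): gcd(84, 18) = 6; 14 - 2 = 12, which IS divisible by 6, so compatible.
    Write x = 2 + 84·t and substitute into x ≡ 14 (mod 18): 84·t ≡ 14 − 2 = 12 (mod 18).
    Divide the congruence (and modulus) by g = 6: 14·t ≡ 2 (mod 3).
    Reduce coefficients mod 3: 2·t ≡ 2 (mod 3).
    The inverse of 2 mod 3 is 2 (since 2·2 = 4 = 1·3 + 1), so t ≡ 2·2 = 4 ≡ 1 (mod 3).
    Then x = 2 + 84·1 = 86, valid modulo lcm(84, 18) = 252: x ≡ 86 (mod 252).
Verify: 86 mod 21 = 2, 86 mod 12 = 2, 86 mod 18 = 14.

x ≡ 86 (mod 252).


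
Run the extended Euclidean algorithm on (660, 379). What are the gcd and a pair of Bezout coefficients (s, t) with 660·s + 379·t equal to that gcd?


Euclidean algorithm on (660, 379) — divide until remainder is 0:
  660 = 1 · 379 + 281
  379 = 1 · 281 + 98
  281 = 2 · 98 + 85
  98 = 1 · 85 + 13
  85 = 6 · 13 + 7
  13 = 1 · 7 + 6
  7 = 1 · 6 + 1
  6 = 6 · 1 + 0
gcd(660, 379) = 1.
Track Bezout coefficients alongside the remainders: start with r₀ = 660 = a·1 + b·0 (s = 1, t = 0) and r₁ = 379 = a·0 + b·1 (s = 0, t = 1); each new remainder r_{k+1} = r_{k-1} − q_k·r_k inherits s_{k+1} = s_{k-1} − q_k·s_k, t_{k+1} = t_{k-1} − q_k·t_k, so r_k = a·s_k + b·t_k at every step:
  q = 1: r = 281, s = 1 − 1·0 = 1, t = 0 − 1·1 = -1  (check: 660·1 + 379·(-1) = 281)
  q = 1: r = 98, s = 0 − 1·1 = -1, t = 1 − 1·(-1) = 2  (check: 660·(-1) + 379·2 = 98)
  q = 2: r = 85, s = 1 − 2·(-1) = 3, t = -1 − 2·2 = -5  (check: 660·3 + 379·(-5) = 85)
  q = 1: r = 13, s = -1 − 1·3 = -4, t = 2 − 1·(-5) = 7  (check: 660·(-4) + 379·7 = 13)
  q = 6: r = 7, s = 3 − 6·(-4) = 27, t = -5 − 6·7 = -47  (check: 660·27 + 379·(-47) = 7)
  q = 1: r = 6, s = -4 − 1·27 = -31, t = 7 − 1·(-47) = 54  (check: 660·(-31) + 379·54 = 6)
  q = 1: r = 1, s = 27 − 1·(-31) = 58, t = -47 − 1·54 = -101  (check: 660·58 + 379·(-101) = 1)
The row with r = 1 (the gcd) gives the Bezout coefficients s = 58, t = -101.
Result: 660 · (58) + 379 · (-101) = 1.

gcd(660, 379) = 1; s = 58, t = -101 (check: 660·58 + 379·(-101) = 1).


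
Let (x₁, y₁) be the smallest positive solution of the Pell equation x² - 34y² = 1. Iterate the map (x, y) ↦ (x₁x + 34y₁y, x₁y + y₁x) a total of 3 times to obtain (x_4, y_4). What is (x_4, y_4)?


Step 1: Find the fundamental solution (x₁, y₁) of x² - 34y² = 1.
  Expand √34 as a continued fraction. a₀ = ⌊√34⌋ = 5; iterate m_{k+1} = d_k·a_k − m_k, d_{k+1} = (34 − m_{k+1}²)/d_k, a_{k+1} = ⌊(a₀ + m_{k+1})/d_{k+1}⌋ (starting m₀ = 0, d₀ = 1), with convergents p_k = a_k·p_{k-1} + p_{k-2}, q_k = a_k·q_{k-1} + q_{k-2} (p₋₁ = 1, q₋₁ = 0):
  k = 0: a₀ = 5; p₀/q₀ = 5/1; p₀² − 34·q₀² = 25 − 34 = -9.
  k = 1: m = 5, d = 9, a = ⌊(5 + 5)/9⌋ = 1; p/q = (1·5 + 1)/(1·1 + 0) = 6/1; p² − 34·q² = 36 − 34 = 2.
  k = 2: m = 4, d = 2, a = ⌊(5 + 4)/2⌋ = 4; p/q = (4·6 + 5)/(4·1 + 1) = 29/5; p² − 34·q² = 841 − 850 = -9.
  k = 3: m = 4, d = 9, a = ⌊(5 + 4)/9⌋ = 1; p/q = (1·29 + 6)/(1·5 + 1) = 35/6; p² − 34·q² = 1225 − 1224 = 1.
  The first convergent with p² − 34·q² = 1 gives the fundamental solution (x₁, y₁) = (35, 6).
Step 2: Apply the recurrence (x_{n+1}, y_{n+1}) = (x₁x_n + 34y₁y_n, x₁y_n + y₁x_n) repeatedly.
  From (x_1, y_1) = (35, 6): x_2 = 35·35 + 34·6·6 = 2449; y_2 = 35·6 + 6·35 = 420.
  From (x_2, y_2) = (2449, 420): x_3 = 35·2449 + 34·6·420 = 171395; y_3 = 35·420 + 6·2449 = 29394.
  From (x_3, y_3) = (171395, 29394): x_4 = 35·171395 + 34·6·29394 = 11995201; y_4 = 35·29394 + 6·171395 = 2057160.
Step 3: Verify x_4² - 34·y_4² = 143884847030401 - 143884847030400 = 1 (should be 1). ✓

(x_1, y_1) = (35, 6); (x_4, y_4) = (11995201, 2057160).


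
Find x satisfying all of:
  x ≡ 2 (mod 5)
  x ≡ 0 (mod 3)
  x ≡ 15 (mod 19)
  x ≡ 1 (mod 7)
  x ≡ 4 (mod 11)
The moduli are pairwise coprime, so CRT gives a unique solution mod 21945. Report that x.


Product of moduli M = 5 · 3 · 19 · 7 · 11 = 21945.
Merge one congruence at a time:
  Start: x ≡ 2 (mod 5).
  Combine with x ≡ 0 (mod 3); new modulus lcm = 15.
    Write x = 2 + 5·t and substitute into x ≡ 0 (mod 3): 5·t ≡ 0 − 2 = -2 (mod 3).
    Reduce coefficients mod 3: 2·t ≡ 1 (mod 3).
    The inverse of 2 mod 3 is 2 (since 2·2 = 4 = 1·3 + 1), so t ≡ 2·1 = 2 ≡ 2 (mod 3).
    Then x = 2 + 5·2 = 12, valid modulo lcm(5, 3) = 15: x ≡ 12 (mod 15).
  Combine with x ≡ 15 (mod 19); new modulus lcm = 285.
    Write x = 12 + 15·t and substitute into x ≡ 15 (mod 19): 15·t ≡ 15 − 12 = 3 (mod 19).
    The inverse of 15 mod 19 is 14 (since 15·14 = 210 = 11·19 + 1), so t ≡ 14·3 = 42 ≡ 4 (mod 19).
    Then x = 12 + 15·4 = 72, valid modulo lcm(15, 19) = 285: x ≡ 72 (mod 285).
  Combine with x ≡ 1 (mod 7); new modulus lcm = 1995.
    Write x = 72 + 285·t and substitute into x ≡ 1 (mod 7): 285·t ≡ 1 − 72 = -71 (mod 7).
    Reduce coefficients mod 7: 5·t ≡ 6 (mod 7).
    The inverse of 5 mod 7 is 3 (since 5·3 = 15 = 2·7 + 1), so t ≡ 3·6 = 18 ≡ 4 (mod 7).
    Then x = 72 + 285·4 = 1212, valid modulo lcm(285, 7) = 1995: x ≡ 1212 (mod 1995).
  Combine with x ≡ 4 (mod 11); new modulus lcm = 21945.
    Write x = 1212 + 1995·t and substitute into x ≡ 4 (mod 11): 1995·t ≡ 4 − 1212 = -1208 (mod 11).
    Reduce coefficients mod 11: 4·t ≡ 2 (mod 11).
    The inverse of 4 mod 11 is 3 (since 4·3 = 12 = 1·11 + 1), so t ≡ 3·2 = 6 ≡ 6 (mod 11).
    Then x = 1212 + 1995·6 = 13182, valid modulo lcm(1995, 11) = 21945: x ≡ 13182 (mod 21945).
Verify against each original: 13182 mod 5 = 2, 13182 mod 3 = 0, 13182 mod 19 = 15, 13182 mod 7 = 1, 13182 mod 11 = 4.

x ≡ 13182 (mod 21945).


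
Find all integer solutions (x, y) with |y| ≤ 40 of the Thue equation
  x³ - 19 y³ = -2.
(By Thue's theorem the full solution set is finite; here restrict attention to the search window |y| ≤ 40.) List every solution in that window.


The equation is x³ - 19y³ = -2. For fixed y, x³ = 19·y³ − 2, so a solution requires the RHS to be a perfect cube.
Strategy: iterate y from -40 to 40, compute RHS = 19·y³ − 2, and check whether it is a (positive or negative) perfect cube.
Check small values of y:
  y = 0: RHS = -2 is not a perfect cube.
  y = 1: RHS = 17 is not a perfect cube.
  y = -1: RHS = -21 is not a perfect cube.
  y = 2: RHS = 150 is not a perfect cube.
  y = -2: RHS = -154 is not a perfect cube.
  y = 3: RHS = 511 is not a perfect cube.
  y = -3: RHS = -515 is not a perfect cube.
Continuing the search up to |y| = 40 finds no solutions either.
No (x, y) in the scanned range satisfies the equation.

No integer solutions with |y| ≤ 40.


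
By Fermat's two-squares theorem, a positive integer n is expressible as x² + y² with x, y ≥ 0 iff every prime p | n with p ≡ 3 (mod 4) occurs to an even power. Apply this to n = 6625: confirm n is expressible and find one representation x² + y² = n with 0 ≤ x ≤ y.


Step 1: Factor n = 6625 = 5^3 · 53.
Step 2: Check the mod-4 condition on each prime factor: 5 ≡ 1 (mod 4), exponent 3; 53 ≡ 1 (mod 4), exponent 1.
All primes ≡ 3 (mod 4) appear to even exponent (or don't appear), so by the two-squares theorem n IS expressible as a sum of two squares.
Step 3: Build a representation. Group n = k² · m with k = 5 and m = 5 · 53 = 265 (a product of primes ≡ 1 (mod 4)); a representation of m scales to one of n via (k·x)² + (k·y)² = k²(x² + y²). Each prime p ≡ 1 (mod 4) is itself a sum of two squares; find a² by testing p − a² for a perfect square:
  5: 5 − 1² = 4 = 2² ⇒ 5 = 1² + 2².
  53: 53 − 1² = 52, 53 − 2² = 49 = 7² ⇒ 53 = 2² + 7².
  Combine using the Brahmagupta–Fibonacci identity (a² + b²)(c² + d²) = (ac − bd)² + (ad + bc)² = (ac + bd)² + (ad − bc)²:
  5 · 53 = 265: from (1² + 2²)(2² + 7²), take (1·2 − 2·7, 1·7 + 2·2) = (2 − 14, 7 + 4) = (-12, 11); dropping signs (only squares matter) gives (12, 11); check 12² + 11² = 144 + 121 = 265 ✓.
  Scale by k = 5: (5·12, 5·11) = (60, 55).
Step 4: Order so x ≤ y and verify: 55² + 60² = 3025 + 3600 = 6625 = n. ✓

n = 6625 = 55² + 60² (one valid representation with x ≤ y).


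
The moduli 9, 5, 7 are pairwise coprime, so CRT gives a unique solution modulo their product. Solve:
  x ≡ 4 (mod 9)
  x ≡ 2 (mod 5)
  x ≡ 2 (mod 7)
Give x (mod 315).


Moduli 9, 5, 7 are pairwise coprime; by CRT there is a unique solution modulo M = 9 · 5 · 7 = 315.
Solve pairwise, accumulating the modulus:
  Start with x ≡ 4 (mod 9).
  Combine with x ≡ 2 (mod 5): since gcd(9, 5) = 1, we get a unique residue mod 45.
    Write x = 4 + 9·t and substitute into x ≡ 2 (mod 5): 9·t ≡ 2 − 4 = -2 (mod 5).
    Reduce coefficients mod 5: 4·t ≡ 3 (mod 5).
    The inverse of 4 mod 5 is 4 (since 4·4 = 16 = 3·5 + 1), so t ≡ 4·3 = 12 ≡ 2 (mod 5).
    Then x = 4 + 9·2 = 22, valid modulo lcm(9, 5) = 45: x ≡ 22 (mod 45).
  Combine with x ≡ 2 (mod 7): since gcd(45, 7) = 1, we get a unique residue mod 315.
    Write x = 22 + 45·t and substitute into x ≡ 2 (mod 7): 45·t ≡ 2 − 22 = -20 (mod 7).
    Reduce coefficients mod 7: 3·t ≡ 1 (mod 7).
    The inverse of 3 mod 7 is 5 (since 3·5 = 15 = 2·7 + 1), so t ≡ 5·1 = 5 ≡ 5 (mod 7).
    Then x = 22 + 45·5 = 247, valid modulo lcm(45, 7) = 315: x ≡ 247 (mod 315).
Verify: 247 mod 9 = 4 ✓, 247 mod 5 = 2 ✓, 247 mod 7 = 2 ✓.

x ≡ 247 (mod 315).


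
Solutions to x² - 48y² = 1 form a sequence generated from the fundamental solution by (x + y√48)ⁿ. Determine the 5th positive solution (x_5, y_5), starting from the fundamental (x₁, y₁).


Step 1: Find the fundamental solution (x₁, y₁) of x² - 48y² = 1.
  Expand √48 as a continued fraction. a₀ = ⌊√48⌋ = 6; iterate m_{k+1} = d_k·a_k − m_k, d_{k+1} = (48 − m_{k+1}²)/d_k, a_{k+1} = ⌊(a₀ + m_{k+1})/d_{k+1}⌋ (starting m₀ = 0, d₀ = 1), with convergents p_k = a_k·p_{k-1} + p_{k-2}, q_k = a_k·q_{k-1} + q_{k-2} (p₋₁ = 1, q₋₁ = 0):
  k = 0: a₀ = 6; p₀/q₀ = 6/1; p₀² − 48·q₀² = 36 − 48 = -12.
  k = 1: m = 6, d = 12, a = ⌊(6 + 6)/12⌋ = 1; p/q = (1·6 + 1)/(1·1 + 0) = 7/1; p² − 48·q² = 49 − 48 = 1.
  The first convergent with p² − 48·q² = 1 gives the fundamental solution (x₁, y₁) = (7, 1).
Step 2: Apply the recurrence (x_{n+1}, y_{n+1}) = (x₁x_n + 48y₁y_n, x₁y_n + y₁x_n) repeatedly.
  From (x_1, y_1) = (7, 1): x_2 = 7·7 + 48·1·1 = 97; y_2 = 7·1 + 1·7 = 14.
  From (x_2, y_2) = (97, 14): x_3 = 7·97 + 48·1·14 = 1351; y_3 = 7·14 + 1·97 = 195.
  From (x_3, y_3) = (1351, 195): x_4 = 7·1351 + 48·1·195 = 18817; y_4 = 7·195 + 1·1351 = 2716.
  From (x_4, y_4) = (18817, 2716): x_5 = 7·18817 + 48·1·2716 = 262087; y_5 = 7·2716 + 1·18817 = 37829.
Step 3: Verify x_5² - 48·y_5² = 68689595569 - 68689595568 = 1 (should be 1). ✓

(x_1, y_1) = (7, 1); (x_5, y_5) = (262087, 37829).


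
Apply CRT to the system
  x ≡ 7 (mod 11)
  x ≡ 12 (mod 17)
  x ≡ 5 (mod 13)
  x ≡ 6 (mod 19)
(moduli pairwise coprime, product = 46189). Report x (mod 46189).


Product of moduli M = 11 · 17 · 13 · 19 = 46189.
Merge one congruence at a time:
  Start: x ≡ 7 (mod 11).
  Combine with x ≡ 12 (mod 17); new modulus lcm = 187.
    Write x = 7 + 11·t and substitute into x ≡ 12 (mod 17): 11·t ≡ 12 − 7 = 5 (mod 17).
    The inverse of 11 mod 17 is 14 (since 11·14 = 154 = 9·17 + 1), so t ≡ 14·5 = 70 ≡ 2 (mod 17).
    Then x = 7 + 11·2 = 29, valid modulo lcm(11, 17) = 187: x ≡ 29 (mod 187).
  Combine with x ≡ 5 (mod 13); new modulus lcm = 2431.
    Write x = 29 + 187·t and substitute into x ≡ 5 (mod 13): 187·t ≡ 5 − 29 = -24 (mod 13).
    Reduce coefficients mod 13: 5·t ≡ 2 (mod 13).
    The inverse of 5 mod 13 is 8 (since 5·8 = 40 = 3·13 + 1), so t ≡ 8·2 = 16 ≡ 3 (mod 13).
    Then x = 29 + 187·3 = 590, valid modulo lcm(187, 13) = 2431: x ≡ 590 (mod 2431).
  Combine with x ≡ 6 (mod 19); new modulus lcm = 46189.
    Write x = 590 + 2431·t and substitute into x ≡ 6 (mod 19): 2431·t ≡ 6 − 590 = -584 (mod 19).
    Reduce coefficients mod 19: 18·t ≡ 5 (mod 19).
    The inverse of 18 mod 19 is 18 (since 18·18 = 324 = 17·19 + 1), so t ≡ 18·5 = 90 ≡ 14 (mod 19).
    Then x = 590 + 2431·14 = 34624, valid modulo lcm(2431, 19) = 46189: x ≡ 34624 (mod 46189).
Verify against each original: 34624 mod 11 = 7, 34624 mod 17 = 12, 34624 mod 13 = 5, 34624 mod 19 = 6.

x ≡ 34624 (mod 46189).


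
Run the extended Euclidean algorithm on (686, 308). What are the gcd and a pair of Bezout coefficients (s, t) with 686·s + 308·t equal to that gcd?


Euclidean algorithm on (686, 308) — divide until remainder is 0:
  686 = 2 · 308 + 70
  308 = 4 · 70 + 28
  70 = 2 · 28 + 14
  28 = 2 · 14 + 0
gcd(686, 308) = 14.
Track Bezout coefficients alongside the remainders: start with r₀ = 686 = a·1 + b·0 (s = 1, t = 0) and r₁ = 308 = a·0 + b·1 (s = 0, t = 1); each new remainder r_{k+1} = r_{k-1} − q_k·r_k inherits s_{k+1} = s_{k-1} − q_k·s_k, t_{k+1} = t_{k-1} − q_k·t_k, so r_k = a·s_k + b·t_k at every step:
  q = 2: r = 70, s = 1 − 2·0 = 1, t = 0 − 2·1 = -2  (check: 686·1 + 308·(-2) = 70)
  q = 4: r = 28, s = 0 − 4·1 = -4, t = 1 − 4·(-2) = 9  (check: 686·(-4) + 308·9 = 28)
  q = 2: r = 14, s = 1 − 2·(-4) = 9, t = -2 − 2·9 = -20  (check: 686·9 + 308·(-20) = 14)
The row with r = 14 (the gcd) gives the Bezout coefficients s = 9, t = -20.
Result: 686 · (9) + 308 · (-20) = 14.

gcd(686, 308) = 14; s = 9, t = -20 (check: 686·9 + 308·(-20) = 14).


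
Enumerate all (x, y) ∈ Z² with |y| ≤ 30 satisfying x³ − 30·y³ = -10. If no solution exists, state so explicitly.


The equation is x³ - 30y³ = -10. For fixed y, x³ = 30·y³ − 10, so a solution requires the RHS to be a perfect cube.
Strategy: iterate y from -30 to 30, compute RHS = 30·y³ − 10, and check whether it is a (positive or negative) perfect cube.
Check small values of y:
  y = 0: RHS = -10 is not a perfect cube.
  y = 1: RHS = 20 is not a perfect cube.
  y = -1: RHS = -40 is not a perfect cube.
  y = 2: RHS = 230 is not a perfect cube.
  y = -2: RHS = -250 is not a perfect cube.
  y = 3: RHS = 800 is not a perfect cube.
  y = -3: RHS = -820 is not a perfect cube.
Continuing the search up to |y| = 30 finds no solutions either.
No (x, y) in the scanned range satisfies the equation.

No integer solutions with |y| ≤ 30.


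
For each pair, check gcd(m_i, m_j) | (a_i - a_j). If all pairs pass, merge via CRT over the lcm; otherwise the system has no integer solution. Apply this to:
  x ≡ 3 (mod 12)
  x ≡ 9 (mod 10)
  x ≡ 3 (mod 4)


Moduli 12, 10, 4 are not pairwise coprime, so CRT works modulo lcm(m_i) when all pairwise compatibility conditions hold.
Pairwise compatibility: gcd(m_i, m_j) must divide a_i - a_j for every pair.
Merge one congruence at a time:
  Start: x ≡ 3 (mod 12).
  Combine with x ≡ 9 (mod 10): gcd(12, 10) = 2; 9 - 3 = 6, which IS divisible by 2, so compatible.
    Write x = 3 + 12·t and substitute into x ≡ 9 (mod 10): 12·t ≡ 9 − 3 = 6 (mod 10).
    Divide the congruence (and modulus) by g = 2: 6·t ≡ 3 (mod 5).
    Reduce coefficients mod 5: 1·t ≡ 3 (mod 5).
    So t ≡ 3 (mod 5).
    Then x = 3 + 12·3 = 39, valid modulo lcm(12, 10) = 60: x ≡ 39 (mod 60).
  Combine with x ≡ 3 (mod 4): gcd(60, 4) = 4; 3 - 39 = -36, which IS divisible by 4, so compatible.
    Write x = 39 + 60·t and substitute into x ≡ 3 (mod 4): 60·t ≡ 3 − 39 = -36 (mod 4).
    Divide the congruence (and modulus) by g = 4: 15·t ≡ -9 (mod 1).
    Modulo 1 every t works; take t = 0.
    Then x = 39 + 60·0 = 39, valid modulo lcm(60, 4) = 60: x ≡ 39 (mod 60).
Verify: 39 mod 12 = 3, 39 mod 10 = 9, 39 mod 4 = 3.

x ≡ 39 (mod 60).


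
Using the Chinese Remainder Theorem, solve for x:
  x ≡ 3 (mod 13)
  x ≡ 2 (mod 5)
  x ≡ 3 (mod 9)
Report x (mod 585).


Moduli 13, 5, 9 are pairwise coprime; by CRT there is a unique solution modulo M = 13 · 5 · 9 = 585.
Solve pairwise, accumulating the modulus:
  Start with x ≡ 3 (mod 13).
  Combine with x ≡ 2 (mod 5): since gcd(13, 5) = 1, we get a unique residue mod 65.
    Write x = 3 + 13·t and substitute into x ≡ 2 (mod 5): 13·t ≡ 2 − 3 = -1 (mod 5).
    Reduce coefficients mod 5: 3·t ≡ 4 (mod 5).
    The inverse of 3 mod 5 is 2 (since 3·2 = 6 = 1·5 + 1), so t ≡ 2·4 = 8 ≡ 3 (mod 5).
    Then x = 3 + 13·3 = 42, valid modulo lcm(13, 5) = 65: x ≡ 42 (mod 65).
  Combine with x ≡ 3 (mod 9): since gcd(65, 9) = 1, we get a unique residue mod 585.
    Write x = 42 + 65·t and substitute into x ≡ 3 (mod 9): 65·t ≡ 3 − 42 = -39 (mod 9).
    Reduce coefficients mod 9: 2·t ≡ 6 (mod 9).
    The inverse of 2 mod 9 is 5 (since 2·5 = 10 = 1·9 + 1), so t ≡ 5·6 = 30 ≡ 3 (mod 9).
    Then x = 42 + 65·3 = 237, valid modulo lcm(65, 9) = 585: x ≡ 237 (mod 585).
Verify: 237 mod 13 = 3 ✓, 237 mod 5 = 2 ✓, 237 mod 9 = 3 ✓.

x ≡ 237 (mod 585).


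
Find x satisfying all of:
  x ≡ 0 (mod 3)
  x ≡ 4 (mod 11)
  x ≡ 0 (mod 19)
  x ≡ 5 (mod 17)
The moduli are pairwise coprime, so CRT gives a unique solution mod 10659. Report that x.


Product of moduli M = 3 · 11 · 19 · 17 = 10659.
Merge one congruence at a time:
  Start: x ≡ 0 (mod 3).
  Combine with x ≡ 4 (mod 11); new modulus lcm = 33.
    Write x = 0 + 3·t and substitute into x ≡ 4 (mod 11): 3·t ≡ 4 − 0 = 4 (mod 11).
    The inverse of 3 mod 11 is 4 (since 3·4 = 12 = 1·11 + 1), so t ≡ 4·4 = 16 ≡ 5 (mod 11).
    Then x = 0 + 3·5 = 15, valid modulo lcm(3, 11) = 33: x ≡ 15 (mod 33).
  Combine with x ≡ 0 (mod 19); new modulus lcm = 627.
    Write x = 15 + 33·t and substitute into x ≡ 0 (mod 19): 33·t ≡ 0 − 15 = -15 (mod 19).
    Reduce coefficients mod 19: 14·t ≡ 4 (mod 19).
    The inverse of 14 mod 19 is 15 (since 14·15 = 210 = 11·19 + 1), so t ≡ 15·4 = 60 ≡ 3 (mod 19).
    Then x = 15 + 33·3 = 114, valid modulo lcm(33, 19) = 627: x ≡ 114 (mod 627).
  Combine with x ≡ 5 (mod 17); new modulus lcm = 10659.
    Write x = 114 + 627·t and substitute into x ≡ 5 (mod 17): 627·t ≡ 5 − 114 = -109 (mod 17).
    Reduce coefficients mod 17: 15·t ≡ 10 (mod 17).
    The inverse of 15 mod 17 is 8 (since 15·8 = 120 = 7·17 + 1), so t ≡ 8·10 = 80 ≡ 12 (mod 17).
    Then x = 114 + 627·12 = 7638, valid modulo lcm(627, 17) = 10659: x ≡ 7638 (mod 10659).
Verify against each original: 7638 mod 3 = 0, 7638 mod 11 = 4, 7638 mod 19 = 0, 7638 mod 17 = 5.

x ≡ 7638 (mod 10659).


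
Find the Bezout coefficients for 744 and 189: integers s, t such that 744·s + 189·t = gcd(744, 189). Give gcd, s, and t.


Euclidean algorithm on (744, 189) — divide until remainder is 0:
  744 = 3 · 189 + 177
  189 = 1 · 177 + 12
  177 = 14 · 12 + 9
  12 = 1 · 9 + 3
  9 = 3 · 3 + 0
gcd(744, 189) = 3.
Track Bezout coefficients alongside the remainders: start with r₀ = 744 = a·1 + b·0 (s = 1, t = 0) and r₁ = 189 = a·0 + b·1 (s = 0, t = 1); each new remainder r_{k+1} = r_{k-1} − q_k·r_k inherits s_{k+1} = s_{k-1} − q_k·s_k, t_{k+1} = t_{k-1} − q_k·t_k, so r_k = a·s_k + b·t_k at every step:
  q = 3: r = 177, s = 1 − 3·0 = 1, t = 0 − 3·1 = -3  (check: 744·1 + 189·(-3) = 177)
  q = 1: r = 12, s = 0 − 1·1 = -1, t = 1 − 1·(-3) = 4  (check: 744·(-1) + 189·4 = 12)
  q = 14: r = 9, s = 1 − 14·(-1) = 15, t = -3 − 14·4 = -59  (check: 744·15 + 189·(-59) = 9)
  q = 1: r = 3, s = -1 − 1·15 = -16, t = 4 − 1·(-59) = 63  (check: 744·(-16) + 189·63 = 3)
The row with r = 3 (the gcd) gives the Bezout coefficients s = -16, t = 63.
Result: 744 · (-16) + 189 · (63) = 3.

gcd(744, 189) = 3; s = -16, t = 63 (check: 744·(-16) + 189·63 = 3).


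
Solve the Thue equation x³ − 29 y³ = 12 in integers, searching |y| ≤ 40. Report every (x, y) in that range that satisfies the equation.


The equation is x³ - 29y³ = 12. For fixed y, x³ = 29·y³ + 12, so a solution requires the RHS to be a perfect cube.
Strategy: iterate y from -40 to 40, compute RHS = 29·y³ + 12, and check whether it is a (positive or negative) perfect cube.
Check small values of y:
  y = 0: RHS = 12 is not a perfect cube.
  y = 1: RHS = 41 is not a perfect cube.
  y = -1: RHS = -17 is not a perfect cube.
  y = 2: RHS = 244 is not a perfect cube.
  y = -2: RHS = -220 is not a perfect cube.
  y = 3: RHS = 795 is not a perfect cube.
  y = -3: RHS = -771 is not a perfect cube.
Continuing the search up to |y| = 40 finds no solutions either.
No (x, y) in the scanned range satisfies the equation.

No integer solutions with |y| ≤ 40.


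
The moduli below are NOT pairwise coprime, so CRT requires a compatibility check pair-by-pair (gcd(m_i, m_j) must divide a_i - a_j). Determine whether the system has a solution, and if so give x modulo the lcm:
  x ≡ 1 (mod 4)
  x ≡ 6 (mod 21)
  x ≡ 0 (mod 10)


Moduli 4, 21, 10 are not pairwise coprime, so CRT works modulo lcm(m_i) when all pairwise compatibility conditions hold.
Pairwise compatibility: gcd(m_i, m_j) must divide a_i - a_j for every pair.
Merge one congruence at a time:
  Start: x ≡ 1 (mod 4).
  Combine with x ≡ 6 (mod 21): gcd(4, 21) = 1; 6 - 1 = 5, which IS divisible by 1, so compatible.
    Write x = 1 + 4·t and substitute into x ≡ 6 (mod 21): 4·t ≡ 6 − 1 = 5 (mod 21).
    The inverse of 4 mod 21 is 16 (since 4·16 = 64 = 3·21 + 1), so t ≡ 16·5 = 80 ≡ 17 (mod 21).
    Then x = 1 + 4·17 = 69, valid modulo lcm(4, 21) = 84: x ≡ 69 (mod 84).
  Combine with x ≡ 0 (mod 10): gcd(84, 10) = 2, and 0 - 69 = -69 is NOT divisible by 2.
    ⇒ system is inconsistent (no integer solution).

No solution (the system is inconsistent).


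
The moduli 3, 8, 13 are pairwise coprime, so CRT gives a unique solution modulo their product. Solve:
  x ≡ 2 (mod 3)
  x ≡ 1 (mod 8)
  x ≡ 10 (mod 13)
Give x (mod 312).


Moduli 3, 8, 13 are pairwise coprime; by CRT there is a unique solution modulo M = 3 · 8 · 13 = 312.
Solve pairwise, accumulating the modulus:
  Start with x ≡ 2 (mod 3).
  Combine with x ≡ 1 (mod 8): since gcd(3, 8) = 1, we get a unique residue mod 24.
    Write x = 2 + 3·t and substitute into x ≡ 1 (mod 8): 3·t ≡ 1 − 2 = -1 (mod 8).
    Reduce coefficients mod 8: 3·t ≡ 7 (mod 8).
    The inverse of 3 mod 8 is 3 (since 3·3 = 9 = 1·8 + 1), so t ≡ 3·7 = 21 ≡ 5 (mod 8).
    Then x = 2 + 3·5 = 17, valid modulo lcm(3, 8) = 24: x ≡ 17 (mod 24).
  Combine with x ≡ 10 (mod 13): since gcd(24, 13) = 1, we get a unique residue mod 312.
    Write x = 17 + 24·t and substitute into x ≡ 10 (mod 13): 24·t ≡ 10 − 17 = -7 (mod 13).
    Reduce coefficients mod 13: 11·t ≡ 6 (mod 13).
    The inverse of 11 mod 13 is 6 (since 11·6 = 66 = 5·13 + 1), so t ≡ 6·6 = 36 ≡ 10 (mod 13).
    Then x = 17 + 24·10 = 257, valid modulo lcm(24, 13) = 312: x ≡ 257 (mod 312).
Verify: 257 mod 3 = 2 ✓, 257 mod 8 = 1 ✓, 257 mod 13 = 10 ✓.

x ≡ 257 (mod 312).


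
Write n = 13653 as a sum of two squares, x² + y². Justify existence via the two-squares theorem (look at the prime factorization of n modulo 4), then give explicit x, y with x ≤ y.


Step 1: Factor n = 13653 = 3^2 · 37 · 41.
Step 2: Check the mod-4 condition on each prime factor: 3 ≡ 3 (mod 4), exponent 2 (must be even); 37 ≡ 1 (mod 4), exponent 1; 41 ≡ 1 (mod 4), exponent 1.
All primes ≡ 3 (mod 4) appear to even exponent (or don't appear), so by the two-squares theorem n IS expressible as a sum of two squares.
Step 3: Build a representation. Group n = k² · m with k = 3 and m = 37 · 41 = 1517 (a product of primes ≡ 1 (mod 4)); a representation of m scales to one of n via (k·x)² + (k·y)² = k²(x² + y²). Each prime p ≡ 1 (mod 4) is itself a sum of two squares; find a² by testing p − a² for a perfect square:
  37: 37 − 1² = 36 = 6² ⇒ 37 = 1² + 6².
  41: 41 − 1² = 40, 41 − 2² = 37, 41 − 3² = 32, 41 − 4² = 25 = 5² ⇒ 41 = 4² + 5².
  Combine using the Brahmagupta–Fibonacci identity (a² + b²)(c² + d²) = (ac − bd)² + (ad + bc)² = (ac + bd)² + (ad − bc)²:
  37 · 41 = 1517: from (1² + 6²)(4² + 5²), take (1·4 − 6·5, 1·5 + 6·4) = (4 − 30, 5 + 24) = (-26, 29); dropping signs (only squares matter) gives (26, 29); check 26² + 29² = 676 + 841 = 1517 ✓.
  Scale by k = 3: (3·26, 3·29) = (78, 87).
Step 4: Order so x ≤ y and verify: 78² + 87² = 6084 + 7569 = 13653 = n. ✓

n = 13653 = 78² + 87² (one valid representation with x ≤ y).


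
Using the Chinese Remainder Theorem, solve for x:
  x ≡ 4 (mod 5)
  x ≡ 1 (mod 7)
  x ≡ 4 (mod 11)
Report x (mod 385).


Moduli 5, 7, 11 are pairwise coprime; by CRT there is a unique solution modulo M = 5 · 7 · 11 = 385.
Solve pairwise, accumulating the modulus:
  Start with x ≡ 4 (mod 5).
  Combine with x ≡ 1 (mod 7): since gcd(5, 7) = 1, we get a unique residue mod 35.
    Write x = 4 + 5·t and substitute into x ≡ 1 (mod 7): 5·t ≡ 1 − 4 = -3 (mod 7).
    Reduce coefficients mod 7: 5·t ≡ 4 (mod 7).
    The inverse of 5 mod 7 is 3 (since 5·3 = 15 = 2·7 + 1), so t ≡ 3·4 = 12 ≡ 5 (mod 7).
    Then x = 4 + 5·5 = 29, valid modulo lcm(5, 7) = 35: x ≡ 29 (mod 35).
  Combine with x ≡ 4 (mod 11): since gcd(35, 11) = 1, we get a unique residue mod 385.
    Write x = 29 + 35·t and substitute into x ≡ 4 (mod 11): 35·t ≡ 4 − 29 = -25 (mod 11).
    Reduce coefficients mod 11: 2·t ≡ 8 (mod 11).
    The inverse of 2 mod 11 is 6 (since 2·6 = 12 = 1·11 + 1), so t ≡ 6·8 = 48 ≡ 4 (mod 11).
    Then x = 29 + 35·4 = 169, valid modulo lcm(35, 11) = 385: x ≡ 169 (mod 385).
Verify: 169 mod 5 = 4 ✓, 169 mod 7 = 1 ✓, 169 mod 11 = 4 ✓.

x ≡ 169 (mod 385).


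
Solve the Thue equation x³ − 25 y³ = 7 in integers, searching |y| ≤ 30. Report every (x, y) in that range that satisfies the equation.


The equation is x³ - 25y³ = 7. For fixed y, x³ = 25·y³ + 7, so a solution requires the RHS to be a perfect cube.
Strategy: iterate y from -30 to 30, compute RHS = 25·y³ + 7, and check whether it is a (positive or negative) perfect cube.
Check small values of y:
  y = 0: RHS = 7 is not a perfect cube.
  y = 1: RHS = 32 is not a perfect cube.
  y = -1: RHS = -18 is not a perfect cube.
  y = 2: RHS = 207 is not a perfect cube.
  y = -2: RHS = -193 is not a perfect cube.
  y = 3: RHS = 682 is not a perfect cube.
  y = -3: RHS = -668 is not a perfect cube.
Continuing the search up to |y| = 30 finds no solutions either.
No (x, y) in the scanned range satisfies the equation.

No integer solutions with |y| ≤ 30.


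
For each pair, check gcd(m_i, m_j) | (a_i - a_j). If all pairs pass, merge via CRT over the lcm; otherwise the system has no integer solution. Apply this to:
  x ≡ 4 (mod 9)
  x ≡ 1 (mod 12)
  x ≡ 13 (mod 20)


Moduli 9, 12, 20 are not pairwise coprime, so CRT works modulo lcm(m_i) when all pairwise compatibility conditions hold.
Pairwise compatibility: gcd(m_i, m_j) must divide a_i - a_j for every pair.
Merge one congruence at a time:
  Start: x ≡ 4 (mod 9).
  Combine with x ≡ 1 (mod 12): gcd(9, 12) = 3; 1 - 4 = -3, which IS divisible by 3, so compatible.
    Write x = 4 + 9·t and substitute into x ≡ 1 (mod 12): 9·t ≡ 1 − 4 = -3 (mod 12).
    Divide the congruence (and modulus) by g = 3: 3·t ≡ -1 (mod 4).
    Reduce coefficients mod 4: 3·t ≡ 3 (mod 4).
    The inverse of 3 mod 4 is 3 (since 3·3 = 9 = 2·4 + 1), so t ≡ 3·3 = 9 ≡ 1 (mod 4).
    Then x = 4 + 9·1 = 13, valid modulo lcm(9, 12) = 36: x ≡ 13 (mod 36).
  Combine with x ≡ 13 (mod 20): gcd(36, 20) = 4; 13 - 13 = 0, which IS divisible by 4, so compatible.
    Write x = 13 + 36·t and substitute into x ≡ 13 (mod 20): 36·t ≡ 13 − 13 = 0 (mod 20).
    Divide the congruence (and modulus) by g = 4: 9·t ≡ 0 (mod 5).
    Reduce coefficients mod 5: 4·t ≡ 0 (mod 5).
    The inverse of 4 mod 5 is 4 (since 4·4 = 16 = 3·5 + 1), so t ≡ 4·0 = 0 ≡ 0 (mod 5).
    Then x = 13 + 36·0 = 13, valid modulo lcm(36, 20) = 180: x ≡ 13 (mod 180).
Verify: 13 mod 9 = 4, 13 mod 12 = 1, 13 mod 20 = 13.

x ≡ 13 (mod 180).


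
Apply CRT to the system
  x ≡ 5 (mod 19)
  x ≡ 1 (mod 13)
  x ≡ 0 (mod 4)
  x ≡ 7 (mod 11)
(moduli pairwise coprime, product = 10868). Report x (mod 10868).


Product of moduli M = 19 · 13 · 4 · 11 = 10868.
Merge one congruence at a time:
  Start: x ≡ 5 (mod 19).
  Combine with x ≡ 1 (mod 13); new modulus lcm = 247.
    Write x = 5 + 19·t and substitute into x ≡ 1 (mod 13): 19·t ≡ 1 − 5 = -4 (mod 13).
    Reduce coefficients mod 13: 6·t ≡ 9 (mod 13).
    The inverse of 6 mod 13 is 11 (since 6·11 = 66 = 5·13 + 1), so t ≡ 11·9 = 99 ≡ 8 (mod 13).
    Then x = 5 + 19·8 = 157, valid modulo lcm(19, 13) = 247: x ≡ 157 (mod 247).
  Combine with x ≡ 0 (mod 4); new modulus lcm = 988.
    Write x = 157 + 247·t and substitute into x ≡ 0 (mod 4): 247·t ≡ 0 − 157 = -157 (mod 4).
    Reduce coefficients mod 4: 3·t ≡ 3 (mod 4).
    The inverse of 3 mod 4 is 3 (since 3·3 = 9 = 2·4 + 1), so t ≡ 3·3 = 9 ≡ 1 (mod 4).
    Then x = 157 + 247·1 = 404, valid modulo lcm(247, 4) = 988: x ≡ 404 (mod 988).
  Combine with x ≡ 7 (mod 11); new modulus lcm = 10868.
    Write x = 404 + 988·t and substitute into x ≡ 7 (mod 11): 988·t ≡ 7 − 404 = -397 (mod 11).
    Reduce coefficients mod 11: 9·t ≡ 10 (mod 11).
    The inverse of 9 mod 11 is 5 (since 9·5 = 45 = 4·11 + 1), so t ≡ 5·10 = 50 ≡ 6 (mod 11).
    Then x = 404 + 988·6 = 6332, valid modulo lcm(988, 11) = 10868: x ≡ 6332 (mod 10868).
Verify against each original: 6332 mod 19 = 5, 6332 mod 13 = 1, 6332 mod 4 = 0, 6332 mod 11 = 7.

x ≡ 6332 (mod 10868).


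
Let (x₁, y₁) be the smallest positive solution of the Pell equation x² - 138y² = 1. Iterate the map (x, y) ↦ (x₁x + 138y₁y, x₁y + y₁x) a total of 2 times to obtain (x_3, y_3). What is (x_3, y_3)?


Step 1: Find the fundamental solution (x₁, y₁) of x² - 138y² = 1.
  Expand √138 as a continued fraction. a₀ = ⌊√138⌋ = 11; iterate m_{k+1} = d_k·a_k − m_k, d_{k+1} = (138 − m_{k+1}²)/d_k, a_{k+1} = ⌊(a₀ + m_{k+1})/d_{k+1}⌋ (starting m₀ = 0, d₀ = 1), with convergents p_k = a_k·p_{k-1} + p_{k-2}, q_k = a_k·q_{k-1} + q_{k-2} (p₋₁ = 1, q₋₁ = 0):
  k = 0: a₀ = 11; p₀/q₀ = 11/1; p₀² − 138·q₀² = 121 − 138 = -17.
  k = 1: m = 11, d = 17, a = ⌊(11 + 11)/17⌋ = 1; p/q = (1·11 + 1)/(1·1 + 0) = 12/1; p² − 138·q² = 144 − 138 = 6.
  k = 2: m = 6, d = 6, a = ⌊(11 + 6)/6⌋ = 2; p/q = (2·12 + 11)/(2·1 + 1) = 35/3; p² − 138·q² = 1225 − 1242 = -17.
  k = 3: m = 6, d = 17, a = ⌊(11 + 6)/17⌋ = 1; p/q = (1·35 + 12)/(1·3 + 1) = 47/4; p² − 138·q² = 2209 − 2208 = 1.
  The first convergent with p² − 138·q² = 1 gives the fundamental solution (x₁, y₁) = (47, 4).
Step 2: Apply the recurrence (x_{n+1}, y_{n+1}) = (x₁x_n + 138y₁y_n, x₁y_n + y₁x_n) repeatedly.
  From (x_1, y_1) = (47, 4): x_2 = 47·47 + 138·4·4 = 4417; y_2 = 47·4 + 4·47 = 376.
  From (x_2, y_2) = (4417, 376): x_3 = 47·4417 + 138·4·376 = 415151; y_3 = 47·376 + 4·4417 = 35340.
Step 3: Verify x_3² - 138·y_3² = 172350352801 - 172350352800 = 1 (should be 1). ✓

(x_1, y_1) = (47, 4); (x_3, y_3) = (415151, 35340).


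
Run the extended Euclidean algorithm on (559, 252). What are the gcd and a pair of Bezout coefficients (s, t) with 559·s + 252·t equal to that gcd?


Euclidean algorithm on (559, 252) — divide until remainder is 0:
  559 = 2 · 252 + 55
  252 = 4 · 55 + 32
  55 = 1 · 32 + 23
  32 = 1 · 23 + 9
  23 = 2 · 9 + 5
  9 = 1 · 5 + 4
  5 = 1 · 4 + 1
  4 = 4 · 1 + 0
gcd(559, 252) = 1.
Track Bezout coefficients alongside the remainders: start with r₀ = 559 = a·1 + b·0 (s = 1, t = 0) and r₁ = 252 = a·0 + b·1 (s = 0, t = 1); each new remainder r_{k+1} = r_{k-1} − q_k·r_k inherits s_{k+1} = s_{k-1} − q_k·s_k, t_{k+1} = t_{k-1} − q_k·t_k, so r_k = a·s_k + b·t_k at every step:
  q = 2: r = 55, s = 1 − 2·0 = 1, t = 0 − 2·1 = -2  (check: 559·1 + 252·(-2) = 55)
  q = 4: r = 32, s = 0 − 4·1 = -4, t = 1 − 4·(-2) = 9  (check: 559·(-4) + 252·9 = 32)
  q = 1: r = 23, s = 1 − 1·(-4) = 5, t = -2 − 1·9 = -11  (check: 559·5 + 252·(-11) = 23)
  q = 1: r = 9, s = -4 − 1·5 = -9, t = 9 − 1·(-11) = 20  (check: 559·(-9) + 252·20 = 9)
  q = 2: r = 5, s = 5 − 2·(-9) = 23, t = -11 − 2·20 = -51  (check: 559·23 + 252·(-51) = 5)
  q = 1: r = 4, s = -9 − 1·23 = -32, t = 20 − 1·(-51) = 71  (check: 559·(-32) + 252·71 = 4)
  q = 1: r = 1, s = 23 − 1·(-32) = 55, t = -51 − 1·71 = -122  (check: 559·55 + 252·(-122) = 1)
The row with r = 1 (the gcd) gives the Bezout coefficients s = 55, t = -122.
Result: 559 · (55) + 252 · (-122) = 1.

gcd(559, 252) = 1; s = 55, t = -122 (check: 559·55 + 252·(-122) = 1).
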